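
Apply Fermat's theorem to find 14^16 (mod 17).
By Fermat's Little Theorem, 14^{16} ≡ 1 (mod 17) since 17 is prime and gcd(14, 17) = 1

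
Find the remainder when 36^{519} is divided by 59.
By Fermat: 36^{58} ≡ 1 (mod 59). 519 = 8×58 + 55. So 36^{519} ≡ 36^{55} ≡ 9 (mod 59)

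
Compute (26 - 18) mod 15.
8

(26 - 18) = 8
8 mod 15 = 8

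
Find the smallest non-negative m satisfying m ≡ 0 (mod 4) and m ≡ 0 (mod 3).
M = 4 × 3 = 12. M₁ = 3, y₁ ≡ 3 (mod 4). M₂ = 4, y₂ ≡ 1 (mod 3). m = 0×3×3 + 0×4×1 ≡ 0 (mod 12)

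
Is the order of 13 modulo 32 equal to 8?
Yes, ord_32(13) = 8.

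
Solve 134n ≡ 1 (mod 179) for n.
134^(-1) ≡ 175 (mod 179). Verification: 134 × 175 = 23450 ≡ 1 (mod 179)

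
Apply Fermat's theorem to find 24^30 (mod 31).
By Fermat's Little Theorem, 24^{30} ≡ 1 (mod 31) since 31 is prime and gcd(24, 31) = 1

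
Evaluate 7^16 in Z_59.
Using repeated squaring. 16 = 16 (binary 10000). Repeated squaring mod 59: 7^1 ≡ 7; 7^2 ≡ 7² = 49 ≡ 49; 7^4 ≡ 49² = 2401 ≡ 41; 7^8 ≡ 41² = 1681 ≡ 29; 7^16 ≡ 29² = 841 ≡ 15. So 7^16 ≡ 15 (mod 59).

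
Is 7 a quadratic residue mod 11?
By Euler's criterion: 7^{5} ≡ 10 (mod 11). Since this equals -1 (≡ 10), 7 is not a QR.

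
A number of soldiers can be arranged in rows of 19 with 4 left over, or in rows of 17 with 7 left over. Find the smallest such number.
M = 19 × 17 = 323. M₁ = 17, y₁ ≡ 9 (mod 19). M₂ = 19, y₂ ≡ 9 (mod 17). m = 4×17×9 + 7×19×9 ≡ 194 (mod 323). The smallest positive such number is 194.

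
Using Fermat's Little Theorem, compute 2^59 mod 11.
By Fermat: 2^{10} ≡ 1 (mod 11). 59 = 5×10 + 9. So 2^{59} ≡ 2^{9} ≡ 6 (mod 11)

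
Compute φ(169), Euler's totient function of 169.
156

Prime factorization: 169 = 13^2
Using the formula φ(n) = n × Π(1 - 1/p) for each prime factor p:
φ(169) = 169 × (1 - 1/13)
φ(169) = 156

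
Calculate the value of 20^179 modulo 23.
Using Fermat: 20^{22} ≡ 1 (mod 23). 179 ≡ 3 (mod 22). So 20^{179} ≡ 20^{3} ≡ 19 (mod 23)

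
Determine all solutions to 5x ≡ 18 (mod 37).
11

Since gcd(5, 37) = 1 divides 18, a solution exists.
Multiply both sides by the inverse of 5 mod 37:
  5^(-1) mod 37 = 15
  x ≡ 15 × 18 ≡ 270 ≡ 11 (mod 37)
Verification: 5 × 11 = 55 = 1 × 37 + 18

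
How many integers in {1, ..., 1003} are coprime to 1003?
928

Prime factorization: 1003 = 17 × 59
Using the formula φ(n) = n × Π(1 - 1/p) for each prime factor p:
φ(1003) = 1003 × (1 - 1/17) × (1 - 1/59)
φ(1003) = 928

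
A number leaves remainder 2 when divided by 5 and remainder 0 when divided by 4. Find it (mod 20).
M = 5 × 4 = 20. M₁ = 4, y₁ ≡ 4 (mod 5). M₂ = 5, y₂ ≡ 1 (mod 4). t = 2×4×4 + 0×5×1 ≡ 12 (mod 20)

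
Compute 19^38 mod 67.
Using repeated squaring. 38 = 32 + 4 + 2 (binary 100110). Repeated squaring mod 67: 19^1 ≡ 19; 19^2 ≡ 19² = 361 ≡ 26; 19^4 ≡ 26² = 676 ≡ 6; 19^8 ≡ 6² = 36 ≡ 36; 19^16 ≡ 36² = 1296 ≡ 23; 19^32 ≡ 23² = 529 ≡ 60. Multiply: 19^38 = 19^32 × 19^4 × 19^2 ≡ 60 × 6 × 26 (mod 67): 60 × 6 = 360 ≡ 25; 25 × 26 = 650 ≡ 47. So 19^38 ≡ 47 (mod 67).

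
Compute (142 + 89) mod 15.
6

(142 + 89) = 231
231 mod 15 = 6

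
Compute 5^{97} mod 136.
5

Using successive squaring:
Binary expansion of 97: 1100001
Powers of 5 mod 136 (each is the square of the previous):
  5^1 ≡ 5 (mod 136)
  5^2 ≡ 5² = 25 ≡ 25 (mod 136)
  5^4 ≡ 25² = 625 ≡ 81 (mod 136)
  5^8 ≡ 81² = 6561 ≡ 33 (mod 136)
  5^16 ≡ 33² = 1089 ≡ 1 (mod 136)
  5^32 ≡ 1² = 1 ≡ 1 (mod 136)
  5^64 ≡ 1² = 1 ≡ 1 (mod 136)
97 = 64 + 32 + 1, so 5^97 = 5^64 × 5^32 × 5^1 ≡ 1 × 1 × 5 (mod 136)
Multiplying step by step:
  1 × 1 = 1 ≡ 1 (mod 136)
  1 × 5 = 5 ≡ 5 (mod 136)
Result: 5^97 ≡ 5 (mod 136)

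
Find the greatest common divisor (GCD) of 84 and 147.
21

Using the Euclidean algorithm:
84 = 0 × 147 + 84
147 = 1 × 84 + 63
84 = 1 × 63 + 21
63 = 3 × 21 + 0

GCD(84, 147) = 21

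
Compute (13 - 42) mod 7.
6

(13 - 42) = -29
-29 mod 7 = 6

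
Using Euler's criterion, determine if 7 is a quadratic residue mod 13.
By Euler's criterion: 7^{6} ≡ 12 (mod 13). Since this equals -1 (≡ 12), 7 is not a QR.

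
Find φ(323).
288

Prime factorization: 323 = 17 × 19
Using the formula φ(n) = n × Π(1 - 1/p) for each prime factor p:
φ(323) = 323 × (1 - 1/17) × (1 - 1/19)
φ(323) = 288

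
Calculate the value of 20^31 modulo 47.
Using repeated squaring. 31 = 16 + 8 + 4 + 2 + 1 (binary 11111). Repeated squaring mod 47: 20^1 ≡ 20; 20^2 ≡ 20² = 400 ≡ 24; 20^4 ≡ 24² = 576 ≡ 12; 20^8 ≡ 12² = 144 ≡ 3; 20^16 ≡ 3² = 9 ≡ 9. Multiply: 20^31 = 20^16 × 20^8 × 20^4 × 20^2 × 20^1 ≡ 9 × 3 × 12 × 24 × 20 (mod 47): 9 × 3 = 27 ≡ 27; 27 × 12 = 324 ≡ 42; 42 × 24 = 1008 ≡ 21; 21 × 20 = 420 ≡ 44. So 20^31 ≡ 44 (mod 47).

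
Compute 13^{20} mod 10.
1

Using successive squaring:
Binary expansion of 20: 10100
Powers of 13 mod 10 (each is the square of the previous):
  13^1 ≡ 3 (mod 10)
  13^2 ≡ 3² = 9 ≡ 9 (mod 10)
  13^4 ≡ 9² = 81 ≡ 1 (mod 10)
  13^8 ≡ 1² = 1 ≡ 1 (mod 10)
  13^16 ≡ 1² = 1 ≡ 1 (mod 10)
20 = 16 + 4, so 13^20 = 13^16 × 13^4 ≡ 1 × 1 (mod 10)
Multiplying step by step:
  1 × 1 = 1 ≡ 1 (mod 10)
Result: 13^20 ≡ 1 (mod 10)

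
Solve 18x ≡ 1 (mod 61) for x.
17

Using Extended Euclidean Algorithm:
gcd(18, 61) = 1
Bezout coefficients: 18 × 17 + 61 × -5 = 1
So 18 × 17 ≡ 1 (mod 61)
The inverse is 17 mod 61 = 17
Verification: 18 × 17 = 306 = 5 × 61 + 1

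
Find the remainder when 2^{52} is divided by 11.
By Fermat: 2^{10} ≡ 1 (mod 11). 52 = 5×10 + 2. So 2^{52} ≡ 2^{2} ≡ 4 (mod 11)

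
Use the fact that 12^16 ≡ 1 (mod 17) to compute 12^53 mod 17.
By Fermat: 12^{16} ≡ 1 (mod 17). 53 = 3×16 + 5. So 12^{53} ≡ 12^{5} ≡ 3 (mod 17)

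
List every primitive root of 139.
Primitive roots mod 139: {2, 3, 12, 15, 17, 18, 19, 21, 22, 26, 32, 40, 50, 53, 56, 58, 61, 68, 70, 72, 73, 85, 88, 90, 92, 93, 98, 101, 102, 104, 108, 109, 110, 111, 114, 115, 119, 123, 126, 128, 130, 132, 134, 135}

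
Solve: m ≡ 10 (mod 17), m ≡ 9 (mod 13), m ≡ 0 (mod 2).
M = 17 × 13 × 2 = 442. M₁ = 26, y₁ ≡ 2 (mod 17). M₂ = 34, y₂ ≡ 5 (mod 13). M₃ = 221, y₃ ≡ 1 (mod 2). m = 10×26×2 + 9×34×5 + 0×221×1 ≡ 282 (mod 442)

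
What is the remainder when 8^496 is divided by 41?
Using Fermat: 8^{40} ≡ 1 (mod 41). 496 ≡ 16 (mod 40). So 8^{496} ≡ 8^{16} ≡ 10 (mod 41)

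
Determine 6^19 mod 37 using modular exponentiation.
Using repeated squaring. 19 = 16 + 2 + 1 (binary 10011). Repeated squaring mod 37: 6^1 ≡ 6; 6^2 ≡ 6² = 36 ≡ 36; 6^4 ≡ 36² = 1296 ≡ 1; 6^8 ≡ 1² = 1 ≡ 1; 6^16 ≡ 1² = 1 ≡ 1. Multiply: 6^19 = 6^16 × 6^2 × 6^1 ≡ 1 × 36 × 6 (mod 37): 1 × 36 = 36 ≡ 36; 36 × 6 = 216 ≡ 31. So 6^19 ≡ 31 (mod 37).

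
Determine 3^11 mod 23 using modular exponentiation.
Using repeated squaring. 11 = 8 + 2 + 1 (binary 1011). Repeated squaring mod 23: 3^1 ≡ 3; 3^2 ≡ 3² = 9 ≡ 9; 3^4 ≡ 9² = 81 ≡ 12; 3^8 ≡ 12² = 144 ≡ 6. Multiply: 3^11 = 3^8 × 3^2 × 3^1 ≡ 6 × 9 × 3 (mod 23): 6 × 9 = 54 ≡ 8; 8 × 3 = 24 ≡ 1. So 3^11 ≡ 1 (mod 23).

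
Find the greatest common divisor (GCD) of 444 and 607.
1

Using the Euclidean algorithm:
444 = 0 × 607 + 444
607 = 1 × 444 + 163
444 = 2 × 163 + 118
163 = 1 × 118 + 45
118 = 2 × 45 + 28
45 = 1 × 28 + 17
28 = 1 × 17 + 11
17 = 1 × 11 + 6
11 = 1 × 6 + 5
6 = 1 × 5 + 1
5 = 5 × 1 + 0

GCD(444, 607) = 1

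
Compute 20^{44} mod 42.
22

Using successive squaring:
Binary expansion of 44: 101100
Powers of 20 mod 42 (each is the square of the previous):
  20^1 ≡ 20 (mod 42)
  20^2 ≡ 20² = 400 ≡ 22 (mod 42)
  20^4 ≡ 22² = 484 ≡ 22 (mod 42)
  20^8 ≡ 22² = 484 ≡ 22 (mod 42)
  20^16 ≡ 22² = 484 ≡ 22 (mod 42)
  20^32 ≡ 22² = 484 ≡ 22 (mod 42)
44 = 32 + 8 + 4, so 20^44 = 20^32 × 20^8 × 20^4 ≡ 22 × 22 × 22 (mod 42)
Multiplying step by step:
  22 × 22 = 484 ≡ 22 (mod 42)
  22 × 22 = 484 ≡ 22 (mod 42)
Result: 20^44 ≡ 22 (mod 42)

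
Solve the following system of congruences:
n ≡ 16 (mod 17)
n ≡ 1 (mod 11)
67

Using the Chinese Remainder Theorem:
M = product of moduli = 187
For equation 1: M_1 = 11, 11 ≡ 11 (mod 17), inverse of 11 mod 17 is 14 (check: 11 × 14 = 154 ≡ 1 (mod 17))
For equation 2: M_2 = 17, 17 ≡ 6 (mod 11), inverse of 17 mod 11 is 2 (check: 6 × 2 = 12 ≡ 1 (mod 11))
Combine: n ≡ Σ r_i×M_i×(M_i⁻¹ mod m_i) = 16×11×14 + 1×17×2 = 2464 + 34 = 2498
2498 mod 187 = 67
n ≡ 67 (mod 187)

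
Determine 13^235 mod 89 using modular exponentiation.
Using Fermat: 13^{88} ≡ 1 (mod 89). 235 ≡ 59 (mod 88). So 13^{235} ≡ 13^{59} ≡ 82 (mod 89)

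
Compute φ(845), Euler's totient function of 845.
624

Prime factorization: 845 = 5 × 13^2
Using the formula φ(n) = n × Π(1 - 1/p) for each prime factor p:
φ(845) = 845 × (1 - 1/5) × (1 - 1/13)
φ(845) = 624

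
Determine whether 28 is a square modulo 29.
By Euler's criterion: 28^{14} ≡ 1 (mod 29). Since this equals 1, 28 is a QR.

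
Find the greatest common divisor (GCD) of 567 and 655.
1

Using the Euclidean algorithm:
567 = 0 × 655 + 567
655 = 1 × 567 + 88
567 = 6 × 88 + 39
88 = 2 × 39 + 10
39 = 3 × 10 + 9
10 = 1 × 9 + 1
9 = 9 × 1 + 0

GCD(567, 655) = 1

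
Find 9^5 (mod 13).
5 = 4 + 1 (binary 101). Repeated squaring mod 13: 9^1 ≡ 9; 9^2 ≡ 9² = 81 ≡ 3; 9^4 ≡ 3² = 9 ≡ 9. Multiply: 9^5 = 9^4 × 9^1 ≡ 9 × 9 (mod 13): 9 × 9 = 81 ≡ 3. So 9^5 ≡ 3 (mod 13).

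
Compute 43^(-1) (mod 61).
44

Using Extended Euclidean Algorithm:
gcd(43, 61) = 1
Bezout coefficients: 43 × -17 + 61 × 12 = 1
So 43 × -17 ≡ 1 (mod 61)
The inverse is -17 mod 61 = 44
Verification: 43 × 44 = 1892 = 31 × 61 + 1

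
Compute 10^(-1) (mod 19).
10^(-1) ≡ 2 (mod 19). Verification: 10 × 2 = 20 ≡ 1 (mod 19)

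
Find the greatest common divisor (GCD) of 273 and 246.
3

Using the Euclidean algorithm:
273 = 1 × 246 + 27
246 = 9 × 27 + 3
27 = 9 × 3 + 0

GCD(273, 246) = 3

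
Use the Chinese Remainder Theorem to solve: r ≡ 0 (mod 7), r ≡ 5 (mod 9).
M = 7 × 9 = 63. M₁ = 9, y₁ ≡ 4 (mod 7). M₂ = 7, y₂ ≡ 4 (mod 9). r = 0×9×4 + 5×7×4 ≡ 14 (mod 63)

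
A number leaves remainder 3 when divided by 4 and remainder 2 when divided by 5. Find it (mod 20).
M = 4 × 5 = 20. M₁ = 5, y₁ ≡ 1 (mod 4). M₂ = 4, y₂ ≡ 4 (mod 5). t = 3×5×1 + 2×4×4 ≡ 7 (mod 20)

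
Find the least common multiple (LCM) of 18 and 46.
414

First find GCD(18, 46) using the Euclidean algorithm:
18 = 0 × 46 + 18
46 = 2 × 18 + 10
18 = 1 × 10 + 8
10 = 1 × 8 + 2
8 = 4 × 2 + 0
GCD(18, 46) = 2

LCM formula: LCM(a, b) = (a × b) / GCD(a, b)
LCM(18, 46) = (18 × 46) / 2
LCM(18, 46) = 828 / 2
LCM(18, 46) = 414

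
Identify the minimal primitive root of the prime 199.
p - 1 = 198 has prime divisors 2, 3, 11. h is a primitive root mod 199 iff h^(198/q) ≢ 1 (mod 199) for each such q.
h = 2: 2^99 ≡ 1, 2^66 ≡ 106, 2^18 ≡ 61 (mod 199); 2^99 ≡ 1, so not a primitive root.
h = 3: 3^99 ≡ 198, 3^66 ≡ 106, 3^18 ≡ 125 (mod 199); none is 1, so 3 has order 198 and is a primitive root.
The smallest primitive root mod 199 is g = 3.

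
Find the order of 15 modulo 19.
Powers of 15 mod 19: 15^1≡15, 15^2≡16, 15^3≡12, 15^4≡9, 15^5≡2, 15^6≡11, 15^7≡13, 15^8≡5, 15^9≡18, 15^10≡4, 15^11≡3, 15^12≡7, 15^13≡10, 15^14≡17, 15^15≡8, 15^16≡6, 15^17≡14, 15^18≡1. Order = 18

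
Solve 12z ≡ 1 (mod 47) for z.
12^(-1) ≡ 4 (mod 47). Verification: 12 × 4 = 48 ≡ 1 (mod 47)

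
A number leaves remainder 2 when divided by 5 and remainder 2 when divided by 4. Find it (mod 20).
M = 5 × 4 = 20. M₁ = 4, y₁ ≡ 4 (mod 5). M₂ = 5, y₂ ≡ 1 (mod 4). t = 2×4×4 + 2×5×1 ≡ 2 (mod 20)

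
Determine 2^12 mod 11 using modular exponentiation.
Using Fermat: 2^{10} ≡ 1 (mod 11). 12 ≡ 2 (mod 10). So 2^{12} ≡ 2^{2} ≡ 4 (mod 11)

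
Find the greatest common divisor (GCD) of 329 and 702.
1

Using the Euclidean algorithm:
329 = 0 × 702 + 329
702 = 2 × 329 + 44
329 = 7 × 44 + 21
44 = 2 × 21 + 2
21 = 10 × 2 + 1
2 = 2 × 1 + 0

GCD(329, 702) = 1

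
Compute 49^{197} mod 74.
71

Using successive squaring:
Binary expansion of 197: 11000101
Powers of 49 mod 74 (each is the square of the previous):
  49^1 ≡ 49 (mod 74)
  49^2 ≡ 49² = 2401 ≡ 33 (mod 74)
  49^4 ≡ 33² = 1089 ≡ 53 (mod 74)
  49^8 ≡ 53² = 2809 ≡ 71 (mod 74)
  49^16 ≡ 71² = 5041 ≡ 9 (mod 74)
  49^32 ≡ 9² = 81 ≡ 7 (mod 74)
  49^64 ≡ 7² = 49 ≡ 49 (mod 74)
  49^128 ≡ 49² = 2401 ≡ 33 (mod 74)
197 = 128 + 64 + 4 + 1, so 49^197 = 49^128 × 49^64 × 49^4 × 49^1 ≡ 33 × 49 × 53 × 49 (mod 74)
Multiplying step by step:
  33 × 49 = 1617 ≡ 63 (mod 74)
  63 × 53 = 3339 ≡ 9 (mod 74)
  9 × 49 = 441 ≡ 71 (mod 74)
Result: 49^197 ≡ 71 (mod 74)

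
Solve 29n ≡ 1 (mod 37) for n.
23

Using Extended Euclidean Algorithm:
gcd(29, 37) = 1
Bezout coefficients: 29 × -14 + 37 × 11 = 1
So 29 × -14 ≡ 1 (mod 37)
The inverse is -14 mod 37 = 23
Verification: 29 × 23 = 667 = 18 × 37 + 1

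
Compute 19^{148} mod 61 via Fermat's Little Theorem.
12

By Fermat's Little Theorem, a^(p-1) ≡ 1 (mod p) for prime p and gcd(a, p) = 1
Here p = 61, so 19^60 ≡ 1 (mod 61)
We can reduce the exponent: 148 mod 60 = 28
So 19^148 ≡ 19^28 (mod 61)
Computing: 19^28 mod 61 = 12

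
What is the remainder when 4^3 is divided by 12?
3 = 2 + 1 (binary 11). Repeated squaring mod 12: 4^1 ≡ 4; 4^2 ≡ 4² = 16 ≡ 4. Multiply: 4^3 = 4^2 × 4^1 ≡ 4 × 4 (mod 12): 4 × 4 = 16 ≡ 4. So 4^3 ≡ 4 (mod 12).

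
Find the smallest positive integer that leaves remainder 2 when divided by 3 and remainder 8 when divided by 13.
M = 3 × 13 = 39. M₁ = 13, y₁ ≡ 1 (mod 3). M₂ = 3, y₂ ≡ 9 (mod 13). k = 2×13×1 + 8×3×9 ≡ 8 (mod 39). The smallest positive such number is 8.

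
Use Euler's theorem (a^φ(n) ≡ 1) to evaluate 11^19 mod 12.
By Euler: 11^{4} ≡ 1 (mod 12) since gcd(11, 12) = 1. 19 = 4×4 + 3. So 11^{19} ≡ 11^{3} ≡ 11 (mod 12)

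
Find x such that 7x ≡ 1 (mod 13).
7^(-1) ≡ 2 (mod 13). Verification: 7 × 2 = 14 ≡ 1 (mod 13)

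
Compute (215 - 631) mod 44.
24

(215 - 631) = -416
-416 mod 44 = 24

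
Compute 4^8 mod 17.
8 = 8 (binary 1000). Repeated squaring mod 17: 4^1 ≡ 4; 4^2 ≡ 4² = 16 ≡ 16; 4^4 ≡ 16² = 256 ≡ 1; 4^8 ≡ 1² = 1 ≡ 1. So 4^8 ≡ 1 (mod 17).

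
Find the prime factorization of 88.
2^3 × 11

Divide by primes starting from smallest:
88 ÷ 2 = 44
44 ÷ 2 = 22
22 ÷ 2 = 11
11 ÷ 11 = 1

88 = 2^3 × 11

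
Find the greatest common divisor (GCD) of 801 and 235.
1

Using the Euclidean algorithm:
801 = 3 × 235 + 96
235 = 2 × 96 + 43
96 = 2 × 43 + 10
43 = 4 × 10 + 3
10 = 3 × 3 + 1
3 = 3 × 1 + 0

GCD(801, 235) = 1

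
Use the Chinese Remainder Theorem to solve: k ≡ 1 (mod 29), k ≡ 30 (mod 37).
30

Using the Chinese Remainder Theorem:
M = product of moduli = 1073
For equation 1: M_1 = 37, 37 ≡ 8 (mod 29), inverse of 37 mod 29 is 11 (check: 8 × 11 = 88 ≡ 1 (mod 29))
For equation 2: M_2 = 29, 29 ≡ 29 (mod 37), inverse of 29 mod 37 is 23 (check: 29 × 23 = 667 ≡ 1 (mod 37))
Combine: k ≡ Σ r_i×M_i×(M_i⁻¹ mod m_i) = 1×37×11 + 30×29×23 = 407 + 20010 = 20417
20417 mod 1073 = 30
k ≡ 30 (mod 1073)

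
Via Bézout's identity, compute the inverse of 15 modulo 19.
Extended GCD: 15(-5) + 19(4) = 1. So 15^(-1) ≡ 14 ≡ 14 (mod 19). Verify: 15 × 14 = 210 ≡ 1 (mod 19)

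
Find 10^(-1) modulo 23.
7

Using Extended Euclidean Algorithm:
gcd(10, 23) = 1
Bezout coefficients: 10 × 7 + 23 × -3 = 1
So 10 × 7 ≡ 1 (mod 23)
The inverse is 7 mod 23 = 7
Verification: 10 × 7 = 70 = 3 × 23 + 1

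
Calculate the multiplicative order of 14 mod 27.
Powers of 14 mod 27: 14^1≡14, 14^2≡7, 14^3≡17, 14^4≡22, 14^5≡11, 14^6≡19, 14^7≡23, 14^8≡25, 14^9≡26, 14^10≡13, 14^11≡20, 14^12≡10, 14^13≡5, 14^14≡16, 14^15≡8, 14^16≡4, 14^17≡2, 14^18≡1. Order = 18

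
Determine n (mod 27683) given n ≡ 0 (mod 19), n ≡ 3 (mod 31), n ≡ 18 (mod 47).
20463

Using the Chinese Remainder Theorem:
M = product of moduli = 27683
For equation 1: M_1 = 1457, 1457 ≡ 13 (mod 19), inverse of 1457 mod 19 is 3 (check: 13 × 3 = 39 ≡ 1 (mod 19))
For equation 2: M_2 = 893, 893 ≡ 25 (mod 31), inverse of 893 mod 31 is 5 (check: 25 × 5 = 125 ≡ 1 (mod 31))
For equation 3: M_3 = 589, 589 ≡ 25 (mod 47), inverse of 589 mod 47 is 32 (check: 25 × 32 = 800 ≡ 1 (mod 47))
Combine: n ≡ Σ r_i×M_i×(M_i⁻¹ mod m_i) = 0×1457×3 + 3×893×5 + 18×589×32 = 0 + 13395 + 339264 = 352659
352659 mod 27683 = 20463
n ≡ 20463 (mod 27683)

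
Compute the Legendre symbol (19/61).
(19/61) = 19^{30} mod 61 = 1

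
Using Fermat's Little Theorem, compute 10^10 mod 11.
By Fermat's Little Theorem, 10^{10} ≡ 1 (mod 11) since 11 is prime and gcd(10, 11) = 1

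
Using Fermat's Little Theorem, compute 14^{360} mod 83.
81

By Fermat's Little Theorem, a^(p-1) ≡ 1 (mod p) for prime p and gcd(a, p) = 1
Here p = 83, so 14^82 ≡ 1 (mod 83)
We can reduce the exponent: 360 mod 82 = 32
So 14^360 ≡ 14^32 (mod 83)
Computing: 14^32 mod 83 = 81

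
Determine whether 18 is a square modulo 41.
By Euler's criterion: 18^{20} ≡ 1 (mod 41). Since this equals 1, 18 is a QR.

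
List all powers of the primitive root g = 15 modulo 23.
g^1, g^2, ..., g^{22} mod 23: {15, 18, 17, 2, 7, 13, 11, 4, 14, 3, 22, 8, 5, 6, 21, 16, 10, 12, 19, 9, 20, 1}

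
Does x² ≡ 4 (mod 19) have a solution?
By Euler's criterion: 4^{9} ≡ 1 (mod 19). Since this equals 1, 4 is a QR.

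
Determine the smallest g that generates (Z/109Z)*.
6

A primitive root g modulo p has order p-1 = 108
Prime divisors of 108: [2, 3]
g is a primitive root iff g^(108/q) ≢ 1 (mod 109) for each prime divisor q
Testing small values:
  g = 2: 2^54 ≡ 108, 2^36 ≡ 1 (mod 109) → 2^36 ≡ 1, not primitive root
  g = 3: 3^54 ≡ 1, 3^36 ≡ 63 (mod 109) → 3^54 ≡ 1, not primitive root
  g = 4: 4^54 ≡ 1, 4^36 ≡ 1 (mod 109) → 4^54 ≡ 1, not primitive root
  g = 5: 5^54 ≡ 1, 5^36 ≡ 63 (mod 109) → 5^54 ≡ 1, not primitive root
  g = 6: 6^54 ≡ 108, 6^36 ≡ 63 (mod 109) → none is 1, primitive root!
The smallest primitive root is 6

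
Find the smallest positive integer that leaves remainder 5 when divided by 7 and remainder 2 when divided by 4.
M = 7 × 4 = 28. M₁ = 4, y₁ ≡ 2 (mod 7). M₂ = 7, y₂ ≡ 3 (mod 4). z = 5×4×2 + 2×7×3 ≡ 26 (mod 28). The smallest positive such number is 26.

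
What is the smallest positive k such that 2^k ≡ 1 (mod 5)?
Powers of 2 mod 5: 2^1≡2, 2^2≡4, 2^3≡3, 2^4≡1. Order = 4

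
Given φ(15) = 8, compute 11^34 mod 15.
By Euler: 11^{8} ≡ 1 (mod 15) since gcd(11, 15) = 1. 34 = 4×8 + 2. So 11^{34} ≡ 11^{2} ≡ 1 (mod 15)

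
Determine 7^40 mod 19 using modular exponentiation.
Using Fermat: 7^{18} ≡ 1 (mod 19). 40 ≡ 4 (mod 18). So 7^{40} ≡ 7^{4} ≡ 7 (mod 19)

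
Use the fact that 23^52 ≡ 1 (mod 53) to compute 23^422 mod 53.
By Fermat: 23^{52} ≡ 1 (mod 53). 422 = 8×52 + 6. So 23^{422} ≡ 23^{6} ≡ 52 (mod 53)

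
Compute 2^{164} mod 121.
60

Using successive squaring:
Binary expansion of 164: 10100100
Powers of 2 mod 121 (each is the square of the previous):
  2^1 ≡ 2 (mod 121)
  2^2 ≡ 2² = 4 ≡ 4 (mod 121)
  2^4 ≡ 4² = 16 ≡ 16 (mod 121)
  2^8 ≡ 16² = 256 ≡ 14 (mod 121)
  2^16 ≡ 14² = 196 ≡ 75 (mod 121)
  2^32 ≡ 75² = 5625 ≡ 59 (mod 121)
  2^64 ≡ 59² = 3481 ≡ 93 (mod 121)
  2^128 ≡ 93² = 8649 ≡ 58 (mod 121)
164 = 128 + 32 + 4, so 2^164 = 2^128 × 2^32 × 2^4 ≡ 58 × 59 × 16 (mod 121)
Multiplying step by step:
  58 × 59 = 3422 ≡ 34 (mod 121)
  34 × 16 = 544 ≡ 60 (mod 121)
Result: 2^164 ≡ 60 (mod 121)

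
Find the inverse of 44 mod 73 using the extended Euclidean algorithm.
Extended GCD: 44(5) + 73(-3) = 1. So 44^(-1) ≡ 5 ≡ 5 (mod 73). Verify: 44 × 5 = 220 ≡ 1 (mod 73)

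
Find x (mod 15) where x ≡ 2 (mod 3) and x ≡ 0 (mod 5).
M = 3 × 5 = 15. M₁ = 5, y₁ ≡ 2 (mod 3). M₂ = 3, y₂ ≡ 2 (mod 5). x = 2×5×2 + 0×3×2 ≡ 5 (mod 15)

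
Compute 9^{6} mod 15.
6

Using successive squaring:
Binary expansion of 6: 110
Powers of 9 mod 15 (each is the square of the previous):
  9^1 ≡ 9 (mod 15)
  9^2 ≡ 9² = 81 ≡ 6 (mod 15)
  9^4 ≡ 6² = 36 ≡ 6 (mod 15)
6 = 4 + 2, so 9^6 = 9^4 × 9^2 ≡ 6 × 6 (mod 15)
Multiplying step by step:
  6 × 6 = 36 ≡ 6 (mod 15)
Result: 9^6 ≡ 6 (mod 15)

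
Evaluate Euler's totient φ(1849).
1806

Prime factorization: 1849 = 43^2
Using the formula φ(n) = n × Π(1 - 1/p) for each prime factor p:
φ(1849) = 1849 × (1 - 1/43)
φ(1849) = 1806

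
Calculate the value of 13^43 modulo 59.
Using repeated squaring. 43 = 32 + 8 + 2 + 1 (binary 101011). Repeated squaring mod 59: 13^1 ≡ 13; 13^2 ≡ 13² = 169 ≡ 51; 13^4 ≡ 51² = 2601 ≡ 5; 13^8 ≡ 5² = 25 ≡ 25; 13^16 ≡ 25² = 625 ≡ 35; 13^32 ≡ 35² = 1225 ≡ 45. Multiply: 13^43 = 13^32 × 13^8 × 13^2 × 13^1 ≡ 45 × 25 × 51 × 13 (mod 59): 45 × 25 = 1125 ≡ 4; 4 × 51 = 204 ≡ 27; 27 × 13 = 351 ≡ 56. So 13^43 ≡ 56 (mod 59).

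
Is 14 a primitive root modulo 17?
Yes

To verify, check if 14^(16/q) ≢ 1 (mod 17) for each prime divisor q of 16
Divisors of 16 = 16: [1, 2, 4, 8, 16]
  14^(16/2) = 14^8 ≡ 16 (mod 17)
Conclusion: 14 is a primitive root modulo 17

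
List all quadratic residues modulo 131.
QRs mod 131: {1, 3, 4, 5, 7, 9, 11, 12, 13, 15, 16, 20, 21, 25, 27, 28, 33, 34, 35, 36, 38, 39, 41, 43, 44, 45, 46, 48, 49, 52, 53, 55, 58, 59, 60, 61, 62, 63, 64, 65, 74, 75, 77, 80, 81, 84, 89, 91, 94, 99, 100, 101, 102, 105, 107, 108, 109, 112, 113, 114, 117, 121, 123, 125, 129}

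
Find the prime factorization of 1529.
11 × 139

Divide by primes starting from smallest:
1529 ÷ 11 = 139
139 ÷ 139 = 1

1529 = 11 × 139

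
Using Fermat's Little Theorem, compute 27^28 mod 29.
By Fermat's Little Theorem, 27^{28} ≡ 1 (mod 29) since 29 is prime and gcd(27, 29) = 1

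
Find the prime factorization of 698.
2 × 349

Divide by primes starting from smallest:
698 ÷ 2 = 349
349 ÷ 349 = 1

698 = 2 × 349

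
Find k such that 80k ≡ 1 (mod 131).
80^(-1) ≡ 113 (mod 131). Verification: 80 × 113 = 9040 ≡ 1 (mod 131)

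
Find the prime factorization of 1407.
3 × 7 × 67

Divide by primes starting from smallest:
1407 ÷ 3 = 469
469 ÷ 7 = 67
67 ÷ 67 = 1

1407 = 3 × 7 × 67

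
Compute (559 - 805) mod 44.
18

(559 - 805) = -246
-246 mod 44 = 18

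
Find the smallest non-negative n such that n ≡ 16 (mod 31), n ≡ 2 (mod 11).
233

Using the Chinese Remainder Theorem:
M = product of moduli = 341
For equation 1: M_1 = 11, 11 ≡ 11 (mod 31), inverse of 11 mod 31 is 17 (check: 11 × 17 = 187 ≡ 1 (mod 31))
For equation 2: M_2 = 31, 31 ≡ 9 (mod 11), inverse of 31 mod 11 is 5 (check: 9 × 5 = 45 ≡ 1 (mod 11))
Combine: n ≡ Σ r_i×M_i×(M_i⁻¹ mod m_i) = 16×11×17 + 2×31×5 = 2992 + 310 = 3302
3302 mod 341 = 233
n ≡ 233 (mod 341)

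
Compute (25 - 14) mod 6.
5

(25 - 14) = 11
11 mod 6 = 5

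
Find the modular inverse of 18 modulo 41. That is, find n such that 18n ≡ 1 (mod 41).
16

Using Extended Euclidean Algorithm:
gcd(18, 41) = 1
Bezout coefficients: 18 × 16 + 41 × -7 = 1
So 18 × 16 ≡ 1 (mod 41)
The inverse is 16 mod 41 = 16
Verification: 18 × 16 = 288 = 7 × 41 + 1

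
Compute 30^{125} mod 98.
18

Using successive squaring:
Binary expansion of 125: 1111101
Powers of 30 mod 98 (each is the square of the previous):
  30^1 ≡ 30 (mod 98)
  30^2 ≡ 30² = 900 ≡ 18 (mod 98)
  30^4 ≡ 18² = 324 ≡ 30 (mod 98)
  30^8 ≡ 30² = 900 ≡ 18 (mod 98)
  30^16 ≡ 18² = 324 ≡ 30 (mod 98)
  30^32 ≡ 30² = 900 ≡ 18 (mod 98)
  30^64 ≡ 18² = 324 ≡ 30 (mod 98)
125 = 64 + 32 + 16 + 8 + 4 + 1, so 30^125 = 30^64 × 30^32 × 30^16 × 30^8 × 30^4 × 30^1 ≡ 30 × 18 × 30 × 18 × 30 × 30 (mod 98)
Multiplying step by step:
  30 × 18 = 540 ≡ 50 (mod 98)
  50 × 30 = 1500 ≡ 30 (mod 98)
  30 × 18 = 540 ≡ 50 (mod 98)
  50 × 30 = 1500 ≡ 30 (mod 98)
  30 × 30 = 900 ≡ 18 (mod 98)
Result: 30^125 ≡ 18 (mod 98)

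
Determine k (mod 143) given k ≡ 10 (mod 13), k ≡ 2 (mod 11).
101

Using the Chinese Remainder Theorem:
M = product of moduli = 143
For equation 1: M_1 = 11, 11 ≡ 11 (mod 13), inverse of 11 mod 13 is 6 (check: 11 × 6 = 66 ≡ 1 (mod 13))
For equation 2: M_2 = 13, 13 ≡ 2 (mod 11), inverse of 13 mod 11 is 6 (check: 2 × 6 = 12 ≡ 1 (mod 11))
Combine: k ≡ Σ r_i×M_i×(M_i⁻¹ mod m_i) = 10×11×6 + 2×13×6 = 660 + 156 = 816
816 mod 143 = 101
k ≡ 101 (mod 143)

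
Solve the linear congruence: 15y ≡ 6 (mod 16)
10

Since gcd(15, 16) = 1 divides 6, a solution exists.
Multiply both sides by the inverse of 15 mod 16:
  15^(-1) mod 16 = 15
  x ≡ 15 × 6 ≡ 90 ≡ 10 (mod 16)
Verification: 15 × 10 = 150 = 9 × 16 + 6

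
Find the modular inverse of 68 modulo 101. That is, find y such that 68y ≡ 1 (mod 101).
52

Using Extended Euclidean Algorithm:
gcd(68, 101) = 1
Bezout coefficients: 68 × -49 + 101 × 33 = 1
So 68 × -49 ≡ 1 (mod 101)
The inverse is -49 mod 101 = 52
Verification: 68 × 52 = 3536 = 35 × 101 + 1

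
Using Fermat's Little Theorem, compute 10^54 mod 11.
By Fermat: 10^{10} ≡ 1 (mod 11). 54 = 5×10 + 4. So 10^{54} ≡ 10^{4} ≡ 1 (mod 11)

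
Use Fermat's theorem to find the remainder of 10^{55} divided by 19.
10

By Fermat's Little Theorem, a^(p-1) ≡ 1 (mod p) for prime p and gcd(a, p) = 1
Here p = 19, so 10^18 ≡ 1 (mod 19)
We can reduce the exponent: 55 mod 18 = 1
So 10^55 ≡ 10^1 (mod 19)
Computing: 10^1 mod 19 = 10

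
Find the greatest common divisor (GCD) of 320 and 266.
2

Using the Euclidean algorithm:
320 = 1 × 266 + 54
266 = 4 × 54 + 50
54 = 1 × 50 + 4
50 = 12 × 4 + 2
4 = 2 × 2 + 0

GCD(320, 266) = 2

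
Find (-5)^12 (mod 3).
Using Fermat: (-5)^{2} ≡ 1 (mod 3). 12 ≡ 0 (mod 2). So (-5)^{12} ≡ (-5)^{0} ≡ 1 (mod 3)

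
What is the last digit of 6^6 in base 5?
6 ≡ 1 (mod 5). 6 = 4 + 2 (binary 110). Repeated squaring mod 5: 1^1 ≡ 1; 1^2 ≡ 1² = 1 ≡ 1; 1^4 ≡ 1² = 1 ≡ 1. Multiply: 6^6 ≡ 1^4 × 1^2 ≡ 1 × 1 (mod 5): 1 × 1 = 1 ≡ 1. So 6^6 ≡ 1 (mod 5).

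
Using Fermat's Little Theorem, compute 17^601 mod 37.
By Fermat: 17^{36} ≡ 1 (mod 37). 601 ≡ 25 (mod 36). So 17^{601} ≡ 17^{25} ≡ 22 (mod 37)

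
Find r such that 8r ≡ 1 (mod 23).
8^(-1) ≡ 3 (mod 23). Verification: 8 × 3 = 24 ≡ 1 (mod 23)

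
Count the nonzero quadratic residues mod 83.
For prime 83, there are (p-1)/2 = (83-1)/2 = 41 quadratic residues (excluding 0).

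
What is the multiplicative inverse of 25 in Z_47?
32

Using Extended Euclidean Algorithm:
gcd(25, 47) = 1
Bezout coefficients: 25 × -15 + 47 × 8 = 1
So 25 × -15 ≡ 1 (mod 47)
The inverse is -15 mod 47 = 32
Verification: 25 × 32 = 800 = 17 × 47 + 1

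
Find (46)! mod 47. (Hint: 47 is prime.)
By Wilson's theorem, (46)! ≡ -1 ≡ 46 (mod 47)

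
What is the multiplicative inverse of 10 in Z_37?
26

Using Extended Euclidean Algorithm:
gcd(10, 37) = 1
Bezout coefficients: 10 × -11 + 37 × 3 = 1
So 10 × -11 ≡ 1 (mod 37)
The inverse is -11 mod 37 = 26
Verification: 10 × 26 = 260 = 7 × 37 + 1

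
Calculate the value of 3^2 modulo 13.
2 = 2 (binary 10). Repeated squaring mod 13: 3^1 ≡ 3; 3^2 ≡ 3² = 9 ≡ 9. So 3^2 ≡ 9 (mod 13).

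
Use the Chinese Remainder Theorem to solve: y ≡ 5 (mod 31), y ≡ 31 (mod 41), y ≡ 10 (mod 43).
17210

Using the Chinese Remainder Theorem:
M = product of moduli = 54653
For equation 1: M_1 = 1763, 1763 ≡ 27 (mod 31), inverse of 1763 mod 31 is 23 (check: 27 × 23 = 621 ≡ 1 (mod 31))
For equation 2: M_2 = 1333, 1333 ≡ 21 (mod 41), inverse of 1333 mod 41 is 2 (check: 21 × 2 = 42 ≡ 1 (mod 41))
For equation 3: M_3 = 1271, 1271 ≡ 24 (mod 43), inverse of 1271 mod 43 is 9 (check: 24 × 9 = 216 ≡ 1 (mod 43))
Combine: y ≡ Σ r_i×M_i×(M_i⁻¹ mod m_i) = 5×1763×23 + 31×1333×2 + 10×1271×9 = 202745 + 82646 + 114390 = 399781
399781 mod 54653 = 17210
y ≡ 17210 (mod 54653)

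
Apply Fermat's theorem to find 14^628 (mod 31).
By Fermat: 14^{30} ≡ 1 (mod 31). 628 ≡ 28 (mod 30). So 14^{628} ≡ 14^{28} ≡ 28 (mod 31)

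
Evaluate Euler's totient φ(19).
18

Prime factorization: 19 = 19
Using the formula φ(n) = n × Π(1 - 1/p) for each prime factor p:
φ(19) = 19 × (1 - 1/19)
φ(19) = 18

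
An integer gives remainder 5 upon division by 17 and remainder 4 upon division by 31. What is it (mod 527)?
M = 17 × 31 = 527. M₁ = 31, y₁ ≡ 11 (mod 17). M₂ = 17, y₂ ≡ 11 (mod 31). z = 5×31×11 + 4×17×11 ≡ 345 (mod 527). The smallest positive such number is 345.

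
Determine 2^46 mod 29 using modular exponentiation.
Using Fermat: 2^{28} ≡ 1 (mod 29). 46 ≡ 18 (mod 28). So 2^{46} ≡ 2^{18} ≡ 13 (mod 29)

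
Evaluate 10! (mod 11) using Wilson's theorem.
By Wilson's theorem, (10)! ≡ -1 ≡ 10 (mod 11)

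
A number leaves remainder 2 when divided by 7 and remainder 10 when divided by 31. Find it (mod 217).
M = 7 × 31 = 217. M₁ = 31, y₁ ≡ 5 (mod 7). M₂ = 7, y₂ ≡ 9 (mod 31). z = 2×31×5 + 10×7×9 ≡ 72 (mod 217)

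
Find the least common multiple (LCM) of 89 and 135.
12015

First find GCD(89, 135) using the Euclidean algorithm:
89 = 0 × 135 + 89
135 = 1 × 89 + 46
89 = 1 × 46 + 43
46 = 1 × 43 + 3
43 = 14 × 3 + 1
3 = 3 × 1 + 0
GCD(89, 135) = 1

LCM formula: LCM(a, b) = (a × b) / GCD(a, b)
LCM(89, 135) = (89 × 135) / 1
LCM(89, 135) = 12015 / 1
LCM(89, 135) = 12015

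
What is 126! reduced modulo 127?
By Wilson's theorem, (126)! ≡ -1 ≡ 126 (mod 127)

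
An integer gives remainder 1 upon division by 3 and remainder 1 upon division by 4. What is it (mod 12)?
M = 3 × 4 = 12. M₁ = 4, y₁ ≡ 1 (mod 3). M₂ = 3, y₂ ≡ 3 (mod 4). x = 1×4×1 + 1×3×3 ≡ 1 (mod 12). The smallest positive such number is 1.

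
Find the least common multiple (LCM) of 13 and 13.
13

First find GCD(13, 13) using the Euclidean algorithm:
13 = 1 × 13 + 0
GCD(13, 13) = 13

LCM formula: LCM(a, b) = (a × b) / GCD(a, b)
LCM(13, 13) = (13 × 13) / 13
LCM(13, 13) = 169 / 13
LCM(13, 13) = 13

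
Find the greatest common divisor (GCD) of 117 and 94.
1

Using the Euclidean algorithm:
117 = 1 × 94 + 23
94 = 4 × 23 + 2
23 = 11 × 2 + 1
2 = 2 × 1 + 0

GCD(117, 94) = 1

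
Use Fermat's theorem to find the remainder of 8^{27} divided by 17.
2

By Fermat's Little Theorem, a^(p-1) ≡ 1 (mod p) for prime p and gcd(a, p) = 1
Here p = 17, so 8^16 ≡ 1 (mod 17)
We can reduce the exponent: 27 mod 16 = 11
So 8^27 ≡ 8^11 (mod 17)
Computing: 8^11 mod 17 = 2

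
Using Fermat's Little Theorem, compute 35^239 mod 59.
By Fermat: 35^{58} ≡ 1 (mod 59). 239 = 4×58 + 7. So 35^{239} ≡ 35^{7} ≡ 12 (mod 59)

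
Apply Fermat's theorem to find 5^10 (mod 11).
By Fermat's Little Theorem, 5^{10} ≡ 1 (mod 11) since 11 is prime and gcd(5, 11) = 1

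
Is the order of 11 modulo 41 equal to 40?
Yes, ord_41(11) = 40.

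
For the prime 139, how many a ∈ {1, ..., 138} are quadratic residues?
For prime 139, there are (p-1)/2 = (139-1)/2 = 69 quadratic residues (excluding 0).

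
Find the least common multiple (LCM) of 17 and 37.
629

First find GCD(17, 37) using the Euclidean algorithm:
17 = 0 × 37 + 17
37 = 2 × 17 + 3
17 = 5 × 3 + 2
3 = 1 × 2 + 1
2 = 2 × 1 + 0
GCD(17, 37) = 1

LCM formula: LCM(a, b) = (a × b) / GCD(a, b)
LCM(17, 37) = (17 × 37) / 1
LCM(17, 37) = 629 / 1
LCM(17, 37) = 629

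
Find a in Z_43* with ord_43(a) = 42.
3 has order 42 mod 43 since 3^{42} ≡ 1 (mod 43) and no smaller power works.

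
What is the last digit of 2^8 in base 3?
8 = 8 (binary 1000). Repeated squaring mod 3: 2^1 ≡ 2; 2^2 ≡ 2² = 4 ≡ 1; 2^4 ≡ 1² = 1 ≡ 1; 2^8 ≡ 1² = 1 ≡ 1. So 2^8 ≡ 1 (mod 3).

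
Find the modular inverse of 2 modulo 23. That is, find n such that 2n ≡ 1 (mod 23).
12

Using Extended Euclidean Algorithm:
gcd(2, 23) = 1
Bezout coefficients: 2 × -11 + 23 × 1 = 1
So 2 × -11 ≡ 1 (mod 23)
The inverse is -11 mod 23 = 12
Verification: 2 × 12 = 24 = 1 × 23 + 1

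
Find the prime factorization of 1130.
2 × 5 × 113

Divide by primes starting from smallest:
1130 ÷ 2 = 565
565 ÷ 5 = 113
113 ÷ 113 = 1

1130 = 2 × 5 × 113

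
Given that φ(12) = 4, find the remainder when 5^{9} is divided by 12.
By Euler: 5^{4} ≡ 1 (mod 12) since gcd(5, 12) = 1. 9 = 2×4 + 1. So 5^{9} ≡ 5^{1} ≡ 5 (mod 12)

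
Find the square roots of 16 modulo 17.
The square roots of 16 mod 17 are 4 and 13. Verify: 4² = 16 ≡ 16 (mod 17)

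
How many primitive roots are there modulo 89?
40

The number of primitive roots modulo p is φ(p-1) = φ(88)
φ(88) = 40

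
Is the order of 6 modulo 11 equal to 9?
No, the actual order is 10, not 9.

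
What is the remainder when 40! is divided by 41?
By Wilson's theorem, (40)! ≡ -1 ≡ 40 (mod 41)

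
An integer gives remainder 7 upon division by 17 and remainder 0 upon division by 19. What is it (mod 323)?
M = 17 × 19 = 323. M₁ = 19, y₁ ≡ 9 (mod 17). M₂ = 17, y₂ ≡ 9 (mod 19). t = 7×19×9 + 0×17×9 ≡ 228 (mod 323). The smallest positive such number is 228.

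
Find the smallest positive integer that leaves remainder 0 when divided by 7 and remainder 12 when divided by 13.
M = 7 × 13 = 91. M₁ = 13, y₁ ≡ 6 (mod 7). M₂ = 7, y₂ ≡ 2 (mod 13). x = 0×13×6 + 12×7×2 ≡ 77 (mod 91). The smallest positive such number is 77.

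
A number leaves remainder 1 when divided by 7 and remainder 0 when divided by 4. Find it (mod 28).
M = 7 × 4 = 28. M₁ = 4, y₁ ≡ 2 (mod 7). M₂ = 7, y₂ ≡ 3 (mod 4). r = 1×4×2 + 0×7×3 ≡ 8 (mod 28)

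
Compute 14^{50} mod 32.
0

Using successive squaring:
Binary expansion of 50: 110010
Powers of 14 mod 32 (each is the square of the previous):
  14^1 ≡ 14 (mod 32)
  14^2 ≡ 14² = 196 ≡ 4 (mod 32)
  14^4 ≡ 4² = 16 ≡ 16 (mod 32)
  14^8 ≡ 16² = 256 ≡ 0 (mod 32)
  14^16 ≡ 0² = 0 ≡ 0 (mod 32)
  14^32 ≡ 0² = 0 ≡ 0 (mod 32)
50 = 32 + 16 + 2, so 14^50 = 14^32 × 14^16 × 14^2 ≡ 0 × 0 × 4 (mod 32)
Multiplying step by step:
  0 × 0 = 0 ≡ 0 (mod 32)
  0 × 4 = 0 ≡ 0 (mod 32)
Result: 14^50 ≡ 0 (mod 32)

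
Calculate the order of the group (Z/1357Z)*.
1276

Prime factorization: 1357 = 23 × 59
Using the formula φ(n) = n × Π(1 - 1/p) for each prime factor p:
φ(1357) = 1357 × (1 - 1/23) × (1 - 1/59)
φ(1357) = 1276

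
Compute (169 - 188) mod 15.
11

(169 - 188) = -19
-19 mod 15 = 11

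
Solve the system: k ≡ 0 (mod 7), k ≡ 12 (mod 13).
M = 7 × 13 = 91. M₁ = 13, y₁ ≡ 6 (mod 7). M₂ = 7, y₂ ≡ 2 (mod 13). k = 0×13×6 + 12×7×2 ≡ 77 (mod 91)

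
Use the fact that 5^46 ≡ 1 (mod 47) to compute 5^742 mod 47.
By Fermat: 5^{46} ≡ 1 (mod 47). 742 ≡ 6 (mod 46). So 5^{742} ≡ 5^{6} ≡ 21 (mod 47)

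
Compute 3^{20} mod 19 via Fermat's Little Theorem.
9

By Fermat's Little Theorem, a^(p-1) ≡ 1 (mod p) for prime p and gcd(a, p) = 1
Here p = 19, so 3^18 ≡ 1 (mod 19)
We can reduce the exponent: 20 mod 18 = 2
So 3^20 ≡ 3^2 (mod 19)
Computing: 3^2 mod 19 = 9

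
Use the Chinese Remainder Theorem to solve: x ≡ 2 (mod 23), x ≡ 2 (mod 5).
2

Using the Chinese Remainder Theorem:
M = product of moduli = 115
For equation 1: M_1 = 5, 5 ≡ 5 (mod 23), inverse of 5 mod 23 is 14 (check: 5 × 14 = 70 ≡ 1 (mod 23))
For equation 2: M_2 = 23, 23 ≡ 3 (mod 5), inverse of 23 mod 5 is 2 (check: 3 × 2 = 6 ≡ 1 (mod 5))
Combine: x ≡ Σ r_i×M_i×(M_i⁻¹ mod m_i) = 2×5×14 + 2×23×2 = 140 + 92 = 232
232 mod 115 = 2
x ≡ 2 (mod 115)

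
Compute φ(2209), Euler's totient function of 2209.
2162

Prime factorization: 2209 = 47^2
Using the formula φ(n) = n × Π(1 - 1/p) for each prime factor p:
φ(2209) = 2209 × (1 - 1/47)
φ(2209) = 2162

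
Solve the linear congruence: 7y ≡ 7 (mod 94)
1

Since gcd(7, 94) = 1 divides 7, a solution exists.
Multiply both sides by the inverse of 7 mod 94:
  7^(-1) mod 94 = 27
  x ≡ 27 × 7 ≡ 189 ≡ 1 (mod 94)
Verification: 7 × 1 = 7 = 0 × 94 + 7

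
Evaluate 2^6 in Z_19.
6 = 4 + 2 (binary 110). Repeated squaring mod 19: 2^1 ≡ 2; 2^2 ≡ 2² = 4 ≡ 4; 2^4 ≡ 4² = 16 ≡ 16. Multiply: 2^6 = 2^4 × 2^2 ≡ 16 × 4 (mod 19): 16 × 4 = 64 ≡ 7. So 2^6 ≡ 7 (mod 19).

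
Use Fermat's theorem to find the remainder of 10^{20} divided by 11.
1

By Fermat's Little Theorem, a^(p-1) ≡ 1 (mod p) for prime p and gcd(a, p) = 1
Here p = 11, so 10^10 ≡ 1 (mod 11)
We can reduce the exponent: 20 mod 10 = 0
So 10^20 ≡ 10^0 (mod 11)
Computing: 10^0 mod 11 = 1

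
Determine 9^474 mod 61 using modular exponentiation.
Using Fermat: 9^{60} ≡ 1 (mod 61). 474 ≡ 54 (mod 60). So 9^{474} ≡ 9^{54} ≡ 34 (mod 61)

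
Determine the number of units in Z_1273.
1188

Prime factorization: 1273 = 19 × 67
Using the formula φ(n) = n × Π(1 - 1/p) for each prime factor p:
φ(1273) = 1273 × (1 - 1/19) × (1 - 1/67)
φ(1273) = 1188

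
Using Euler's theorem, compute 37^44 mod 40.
By Euler: 37^{16} ≡ 1 (mod 40) since gcd(37, 40) = 1. 44 = 2×16 + 12. So 37^{44} ≡ 37^{12} ≡ 1 (mod 40)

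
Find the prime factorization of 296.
2^3 × 37

Divide by primes starting from smallest:
296 ÷ 2 = 148
148 ÷ 2 = 74
74 ÷ 2 = 37
37 ÷ 37 = 1

296 = 2^3 × 37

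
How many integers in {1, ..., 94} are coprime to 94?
46

Prime factorization: 94 = 2 × 47
Using the formula φ(n) = n × Π(1 - 1/p) for each prime factor p:
φ(94) = 94 × (1 - 1/2) × (1 - 1/47)
φ(94) = 46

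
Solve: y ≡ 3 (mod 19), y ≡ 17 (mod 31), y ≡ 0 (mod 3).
M = 19 × 31 × 3 = 1767. M₁ = 93, y₁ ≡ 9 (mod 19). M₂ = 57, y₂ ≡ 6 (mod 31). M₃ = 589, y₃ ≡ 1 (mod 3). y = 3×93×9 + 17×57×6 + 0×589×1 ≡ 1257 (mod 1767)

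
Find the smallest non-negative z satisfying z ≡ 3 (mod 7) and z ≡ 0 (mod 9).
M = 7 × 9 = 63. M₁ = 9, y₁ ≡ 4 (mod 7). M₂ = 7, y₂ ≡ 4 (mod 9). z = 3×9×4 + 0×7×4 ≡ 45 (mod 63)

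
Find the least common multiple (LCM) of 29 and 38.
1102

First find GCD(29, 38) using the Euclidean algorithm:
29 = 0 × 38 + 29
38 = 1 × 29 + 9
29 = 3 × 9 + 2
9 = 4 × 2 + 1
2 = 2 × 1 + 0
GCD(29, 38) = 1

LCM formula: LCM(a, b) = (a × b) / GCD(a, b)
LCM(29, 38) = (29 × 38) / 1
LCM(29, 38) = 1102 / 1
LCM(29, 38) = 1102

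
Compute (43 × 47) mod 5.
1

(43 × 47) = 2021
2021 mod 5 = 1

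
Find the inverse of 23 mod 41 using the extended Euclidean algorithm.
Extended GCD: 23(-16) + 41(9) = 1. So 23^(-1) ≡ 25 ≡ 25 (mod 41). Verify: 23 × 25 = 575 ≡ 1 (mod 41)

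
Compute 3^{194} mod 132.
81

Using successive squaring:
Binary expansion of 194: 11000010
Powers of 3 mod 132 (each is the square of the previous):
  3^1 ≡ 3 (mod 132)
  3^2 ≡ 3² = 9 ≡ 9 (mod 132)
  3^4 ≡ 9² = 81 ≡ 81 (mod 132)
  3^8 ≡ 81² = 6561 ≡ 93 (mod 132)
  3^16 ≡ 93² = 8649 ≡ 69 (mod 132)
  3^32 ≡ 69² = 4761 ≡ 9 (mod 132)
  3^64 ≡ 9² = 81 ≡ 81 (mod 132)
  3^128 ≡ 81² = 6561 ≡ 93 (mod 132)
194 = 128 + 64 + 2, so 3^194 = 3^128 × 3^64 × 3^2 ≡ 93 × 81 × 9 (mod 132)
Multiplying step by step:
  93 × 81 = 7533 ≡ 9 (mod 132)
  9 × 9 = 81 ≡ 81 (mod 132)
Result: 3^194 ≡ 81 (mod 132)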